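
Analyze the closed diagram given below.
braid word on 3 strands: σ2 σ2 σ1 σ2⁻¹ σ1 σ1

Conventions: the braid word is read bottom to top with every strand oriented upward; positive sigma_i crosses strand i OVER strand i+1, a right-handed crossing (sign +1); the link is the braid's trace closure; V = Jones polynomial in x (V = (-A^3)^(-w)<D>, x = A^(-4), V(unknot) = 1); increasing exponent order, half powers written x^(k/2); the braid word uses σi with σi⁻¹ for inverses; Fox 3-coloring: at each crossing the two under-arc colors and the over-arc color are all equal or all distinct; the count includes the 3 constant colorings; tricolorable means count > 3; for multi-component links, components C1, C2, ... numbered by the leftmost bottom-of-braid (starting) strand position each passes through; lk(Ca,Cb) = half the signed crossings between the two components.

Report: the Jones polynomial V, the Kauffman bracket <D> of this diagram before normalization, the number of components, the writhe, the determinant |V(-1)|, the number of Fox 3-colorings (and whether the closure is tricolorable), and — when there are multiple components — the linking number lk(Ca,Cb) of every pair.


V(x) = x - x^2 + 2x^3 - x^4 + x^5 - x^6
bracket: -A^-12 + A^-8 - A^-4 + 2 - A^4 + A^8, w = +4
1 component, writhe +4, over 6 crossings
det 7, colorings 3 of 3^6 — not tricolorable
observation: det 7 = |V(-1)|; not divisible by 3, so not tricolorable


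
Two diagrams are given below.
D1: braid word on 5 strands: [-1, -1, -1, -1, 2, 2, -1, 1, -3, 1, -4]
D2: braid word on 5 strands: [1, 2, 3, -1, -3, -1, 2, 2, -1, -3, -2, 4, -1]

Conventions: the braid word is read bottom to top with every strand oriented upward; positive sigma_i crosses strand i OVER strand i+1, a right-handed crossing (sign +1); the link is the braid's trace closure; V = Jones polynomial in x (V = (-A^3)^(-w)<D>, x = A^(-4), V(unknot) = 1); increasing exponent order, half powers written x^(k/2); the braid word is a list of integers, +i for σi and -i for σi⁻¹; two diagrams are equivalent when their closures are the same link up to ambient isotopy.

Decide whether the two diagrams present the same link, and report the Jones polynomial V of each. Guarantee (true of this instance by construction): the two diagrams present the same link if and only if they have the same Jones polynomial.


equivalent: yes
D1 (bracket A^-15 + 2A^-7 - A^-3 + A - A^5; 11 crossings at w = -3): V = x^(-7/2) - x^(-5/2) + x^(-3/2) - 2x^(-1/2) - x^(3/2)
V(D2) = x^(-7/2) - x^(-5/2) + x^(-3/2) - 2x^(-1/2) - x^(3/2)  (w -1, c 13, <D> = A^-9 + 2A^-1 - A^3 + A^7 - A^11)
key observation: from 11 to 13 crossings by R-moves: one link, two diagrams


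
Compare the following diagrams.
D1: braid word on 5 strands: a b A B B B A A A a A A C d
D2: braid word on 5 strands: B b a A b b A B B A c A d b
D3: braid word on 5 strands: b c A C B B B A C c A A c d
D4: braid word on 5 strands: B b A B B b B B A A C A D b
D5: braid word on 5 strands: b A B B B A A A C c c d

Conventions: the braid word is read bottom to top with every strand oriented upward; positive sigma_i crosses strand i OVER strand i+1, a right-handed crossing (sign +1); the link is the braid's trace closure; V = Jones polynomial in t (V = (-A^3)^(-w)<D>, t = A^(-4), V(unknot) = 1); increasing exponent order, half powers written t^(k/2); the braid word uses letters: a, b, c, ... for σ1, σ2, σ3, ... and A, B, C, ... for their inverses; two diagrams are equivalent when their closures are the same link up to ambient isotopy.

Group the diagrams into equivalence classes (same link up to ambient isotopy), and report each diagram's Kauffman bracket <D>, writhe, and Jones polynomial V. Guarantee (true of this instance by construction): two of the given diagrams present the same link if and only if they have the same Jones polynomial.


equivalence classes: {D1, D3, D4, D5} | {D2}
D1 (bracket A^-10 - A^-6 + 3A^-2 - 3A^2 + 3A^6 - 3A^10 + 2A^14 - A^18; 14 crossings at w = -6): V = -t^-9 + 2t^-8 - 3t^-7 + 3t^-6 - 3t^-5 + 3t^-4 - t^-3 + t^-2
D2 (bracket -A^-4 + 2 - A^4 + 2A^8 - A^12 + A^16 - A^20; 14 crossings at w = 0): V = -t^-5 + t^-4 - t^-3 + 2t^-2 - t^-1 + 2 - t
V(D3) = -t^-9 + 2t^-8 - 3t^-7 + 3t^-6 - 3t^-5 + 3t^-4 - t^-3 + t^-2  (w -4, c 14, <D> = A^-4 - 1 + 3A^4 - 3A^8 + 3A^12 - 3A^16 + 2A^20 - A^24)
D4 (bracket A^-16 - A^-12 + 3A^-8 - 3A^-4 + 3 - 3A^4 + 2A^8 - A^12; 14 crossings at w = -8): V = -t^-9 + 2t^-8 - 3t^-7 + 3t^-6 - 3t^-5 + 3t^-4 - t^-3 + t^-2
D5 (bracket A^-4 - 1 + 3A^4 - 3A^8 + 3A^12 - 3A^16 + 2A^20 - A^24; 12 crossings at w = -4): V = -t^-9 + 2t^-8 - 3t^-7 + 3t^-6 - 3t^-5 + 3t^-4 - t^-3 + t^-2
key observation: 2 classes among 5 diagrams; unequal V(t) rules out equality


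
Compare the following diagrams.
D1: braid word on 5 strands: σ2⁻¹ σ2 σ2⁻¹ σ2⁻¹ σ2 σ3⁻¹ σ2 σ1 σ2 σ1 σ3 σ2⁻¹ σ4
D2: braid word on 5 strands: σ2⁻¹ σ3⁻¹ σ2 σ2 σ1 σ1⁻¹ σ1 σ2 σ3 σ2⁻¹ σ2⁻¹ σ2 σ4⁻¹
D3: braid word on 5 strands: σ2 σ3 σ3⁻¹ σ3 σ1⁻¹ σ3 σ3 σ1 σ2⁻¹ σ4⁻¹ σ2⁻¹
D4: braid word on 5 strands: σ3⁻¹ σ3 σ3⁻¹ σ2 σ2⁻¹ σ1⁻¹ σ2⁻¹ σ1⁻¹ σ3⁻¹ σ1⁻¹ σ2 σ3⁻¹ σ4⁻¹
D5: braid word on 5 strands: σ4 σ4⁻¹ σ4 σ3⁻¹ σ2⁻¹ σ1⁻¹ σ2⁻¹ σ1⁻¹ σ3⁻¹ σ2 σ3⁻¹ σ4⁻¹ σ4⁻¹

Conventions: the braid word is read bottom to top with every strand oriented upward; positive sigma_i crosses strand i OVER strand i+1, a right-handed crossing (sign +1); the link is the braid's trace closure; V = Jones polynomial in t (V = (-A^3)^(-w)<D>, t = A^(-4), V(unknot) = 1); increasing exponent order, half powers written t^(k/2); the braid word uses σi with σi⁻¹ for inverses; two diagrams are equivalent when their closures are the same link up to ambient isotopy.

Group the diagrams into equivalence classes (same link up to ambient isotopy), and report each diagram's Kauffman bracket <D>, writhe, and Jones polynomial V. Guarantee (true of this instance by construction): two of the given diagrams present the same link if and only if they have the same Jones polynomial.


grouping into links: {D1, D2} | {D3} | {D4, D5}
V(D1) = -t^(-3/2) - 2t^(1/2) + t^(3/2) - t^(5/2) + t^(7/2)  (w +3, c 13, <D> = -A^-5 + A^-1 - A^3 + 2A^7 + A^15)
D2 (bracket -A^-11 + A^-7 - A^-3 + 2A + A^9; 13 crossings at w = +1): V = -t^(-3/2) - 2t^(1/2) + t^(3/2) - t^(5/2) + t^(7/2)
V(D3) = -t^(1/2) - t^(3/2) - t^(5/2) + t^(9/2)  (w +1, c 11, <D> = -A^-15 + A^-7 + A^-3 + A)
V(D4) = -t^(-15/2) + 2t^(-13/2) - 2t^(-11/2) + 2t^(-9/2) - 3t^(-7/2) + t^(-5/2) - t^(-3/2)  (w -7, c 13, <D> = A^-15 - A^-11 + 3A^-7 - 2A^-3 + 2A - 2A^5 + A^9)
D5 (bracket A^-15 - A^-11 + 3A^-7 - 2A^-3 + 2A - 2A^5 + A^9; 13 crossings at w = -7): V = -t^(-15/2) + 2t^(-13/2) - 2t^(-11/2) + 2t^(-9/2) - 3t^(-7/2) + t^(-5/2) - t^(-3/2)
why: 3 values of V(t) split the 5 diagrams


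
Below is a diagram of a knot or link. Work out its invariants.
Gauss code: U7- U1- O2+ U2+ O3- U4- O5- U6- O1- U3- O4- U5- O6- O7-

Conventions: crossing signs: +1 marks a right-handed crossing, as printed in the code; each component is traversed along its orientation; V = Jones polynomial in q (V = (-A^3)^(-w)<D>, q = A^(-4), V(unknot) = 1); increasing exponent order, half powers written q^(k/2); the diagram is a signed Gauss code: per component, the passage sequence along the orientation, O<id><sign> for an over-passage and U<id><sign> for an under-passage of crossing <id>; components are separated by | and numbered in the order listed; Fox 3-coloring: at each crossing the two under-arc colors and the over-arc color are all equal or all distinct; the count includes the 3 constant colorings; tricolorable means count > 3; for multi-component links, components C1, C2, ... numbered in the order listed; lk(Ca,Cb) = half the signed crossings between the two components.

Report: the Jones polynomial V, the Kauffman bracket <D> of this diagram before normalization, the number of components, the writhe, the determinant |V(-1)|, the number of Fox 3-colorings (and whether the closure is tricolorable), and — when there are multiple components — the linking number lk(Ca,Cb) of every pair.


Jones polynomial: V(q) = -q^-7 + q^-6 - q^-5 + q^-4 + q^-2
<D> = -A^-7 - A + A^5 - A^9 + A^13; writhe -5
components 1, writhe -5 (7 crossings)
3-colorings: 3 of 3^7, det 5 — not tricolorable
note: V spans 5 powers of q: at least 5 crossings in any diagram


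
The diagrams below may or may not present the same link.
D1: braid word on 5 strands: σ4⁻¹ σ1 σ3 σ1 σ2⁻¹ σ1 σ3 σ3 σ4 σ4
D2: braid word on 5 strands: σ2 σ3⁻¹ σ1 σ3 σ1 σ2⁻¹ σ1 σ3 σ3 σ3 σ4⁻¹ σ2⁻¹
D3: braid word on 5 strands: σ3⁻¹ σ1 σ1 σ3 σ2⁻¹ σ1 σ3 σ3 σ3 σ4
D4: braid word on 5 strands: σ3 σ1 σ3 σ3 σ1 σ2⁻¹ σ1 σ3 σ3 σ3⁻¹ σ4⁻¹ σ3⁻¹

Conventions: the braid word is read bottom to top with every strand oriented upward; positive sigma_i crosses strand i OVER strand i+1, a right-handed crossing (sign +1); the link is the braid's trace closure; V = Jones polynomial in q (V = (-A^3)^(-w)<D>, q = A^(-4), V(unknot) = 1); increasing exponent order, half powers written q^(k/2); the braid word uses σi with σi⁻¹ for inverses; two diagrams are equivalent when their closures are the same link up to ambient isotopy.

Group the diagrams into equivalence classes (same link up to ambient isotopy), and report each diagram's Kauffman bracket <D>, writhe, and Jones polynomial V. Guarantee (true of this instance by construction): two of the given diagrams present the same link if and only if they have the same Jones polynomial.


grouping into links: {D1, D2, D3, D4}
V(D1) = q^2 + 2q^4 - 2q^5 + q^6 - 2q^7 + q^8  (w +6, c 10, <D> = A^-14 - 2A^-10 + A^-6 - 2A^-2 + 2A^2 + A^10)
V(D2) = q^2 + 2q^4 - 2q^5 + q^6 - 2q^7 + q^8  [12 crossings, <D> = A^-20 - 2A^-16 + A^-12 - 2A^-8 + 2A^-4 + A^4, w = +4]
V(D3) = q^2 + 2q^4 - 2q^5 + q^6 - 2q^7 + q^8  (w +6, c 10, <D> = A^-14 - 2A^-10 + A^-6 - 2A^-2 + 2A^2 + A^10)
D4 (bracket A^-20 - 2A^-16 + A^-12 - 2A^-8 + 2A^-4 + A^4; 12 crossings at w = +4): V = q^2 + 2q^4 - 2q^5 + q^6 - 2q^7 + q^8
key observation: one V(q) for all 4 diagrams — one class (guaranteed)


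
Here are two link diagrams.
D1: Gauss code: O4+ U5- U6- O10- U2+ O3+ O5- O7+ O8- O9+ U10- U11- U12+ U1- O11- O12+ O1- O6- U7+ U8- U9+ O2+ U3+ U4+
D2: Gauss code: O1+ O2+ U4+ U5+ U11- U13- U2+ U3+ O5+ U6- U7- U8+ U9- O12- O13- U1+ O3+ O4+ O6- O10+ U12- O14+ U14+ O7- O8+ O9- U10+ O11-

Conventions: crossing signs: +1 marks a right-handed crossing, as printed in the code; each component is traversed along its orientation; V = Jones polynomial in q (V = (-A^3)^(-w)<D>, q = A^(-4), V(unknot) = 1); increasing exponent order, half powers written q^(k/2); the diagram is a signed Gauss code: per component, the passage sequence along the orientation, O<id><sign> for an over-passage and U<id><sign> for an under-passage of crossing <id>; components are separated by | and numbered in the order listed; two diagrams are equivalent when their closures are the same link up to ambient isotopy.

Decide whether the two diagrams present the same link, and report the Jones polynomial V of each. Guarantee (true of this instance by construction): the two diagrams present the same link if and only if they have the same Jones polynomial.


same link: yes
V(D1) = q^-2 - q^-1 + 1 - q + q^2  [12 crossings, <D> = A^-8 - A^-4 + 1 - A^4 + A^8, w = 0]
V(D2) = q^-2 - q^-1 + 1 - q + q^2  (w +2, c 14, <D> = A^-2 - A^2 + A^6 - A^10 + A^14)
note: one V(q) for all 2 diagrams — one class (guaranteed)


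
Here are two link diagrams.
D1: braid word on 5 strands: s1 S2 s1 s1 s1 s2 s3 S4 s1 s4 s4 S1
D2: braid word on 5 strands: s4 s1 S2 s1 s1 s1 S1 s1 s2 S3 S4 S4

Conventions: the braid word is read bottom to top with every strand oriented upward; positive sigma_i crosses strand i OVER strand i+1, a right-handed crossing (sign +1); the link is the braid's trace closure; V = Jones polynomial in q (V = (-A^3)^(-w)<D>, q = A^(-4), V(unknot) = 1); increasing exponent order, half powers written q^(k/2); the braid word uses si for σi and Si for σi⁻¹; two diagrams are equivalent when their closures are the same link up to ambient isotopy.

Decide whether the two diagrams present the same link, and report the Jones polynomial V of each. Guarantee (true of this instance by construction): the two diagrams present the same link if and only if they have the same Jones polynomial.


equivalent: yes
D1 (bracket -A^2 + A^6 + A^14; 12 crossings at w = +6): V = q + q^3 - q^4
D2 (bracket -A^-10 + A^-6 + A^2; 12 crossings at w = +2): V = q + q^3 - q^4
key observation: Markov moves rewrite D1 (12 crossings) into D2 (12)


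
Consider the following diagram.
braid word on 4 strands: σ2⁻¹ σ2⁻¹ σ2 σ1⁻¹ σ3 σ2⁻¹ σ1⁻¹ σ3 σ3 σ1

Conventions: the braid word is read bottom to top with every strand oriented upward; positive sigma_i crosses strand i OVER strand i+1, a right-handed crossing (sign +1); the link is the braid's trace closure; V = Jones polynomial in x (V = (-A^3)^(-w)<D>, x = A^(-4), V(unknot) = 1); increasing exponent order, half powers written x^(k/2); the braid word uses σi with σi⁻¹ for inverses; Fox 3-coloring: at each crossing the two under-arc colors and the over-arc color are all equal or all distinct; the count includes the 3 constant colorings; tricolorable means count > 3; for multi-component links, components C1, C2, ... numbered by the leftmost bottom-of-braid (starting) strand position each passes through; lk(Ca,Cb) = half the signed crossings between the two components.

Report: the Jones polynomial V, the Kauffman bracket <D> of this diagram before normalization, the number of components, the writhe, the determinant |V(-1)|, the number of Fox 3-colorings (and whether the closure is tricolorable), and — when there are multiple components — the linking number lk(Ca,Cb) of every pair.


V(x) = -x^(-3/2) + x^(-1/2) - 2x^(1/2) + x^(3/2) - 2x^(5/2) + x^(7/2)
bracket: A^-14 - 2A^-10 + A^-6 - 2A^-2 + A^2 - A^6, w = 0
2 components, writhe 0, over 10 crossings
lk(C1,C2) = 0
det 8, colorings 3 of 3^10 — not tricolorable
observation: the span of V is 5, within the link bound 10 + 2 - 1


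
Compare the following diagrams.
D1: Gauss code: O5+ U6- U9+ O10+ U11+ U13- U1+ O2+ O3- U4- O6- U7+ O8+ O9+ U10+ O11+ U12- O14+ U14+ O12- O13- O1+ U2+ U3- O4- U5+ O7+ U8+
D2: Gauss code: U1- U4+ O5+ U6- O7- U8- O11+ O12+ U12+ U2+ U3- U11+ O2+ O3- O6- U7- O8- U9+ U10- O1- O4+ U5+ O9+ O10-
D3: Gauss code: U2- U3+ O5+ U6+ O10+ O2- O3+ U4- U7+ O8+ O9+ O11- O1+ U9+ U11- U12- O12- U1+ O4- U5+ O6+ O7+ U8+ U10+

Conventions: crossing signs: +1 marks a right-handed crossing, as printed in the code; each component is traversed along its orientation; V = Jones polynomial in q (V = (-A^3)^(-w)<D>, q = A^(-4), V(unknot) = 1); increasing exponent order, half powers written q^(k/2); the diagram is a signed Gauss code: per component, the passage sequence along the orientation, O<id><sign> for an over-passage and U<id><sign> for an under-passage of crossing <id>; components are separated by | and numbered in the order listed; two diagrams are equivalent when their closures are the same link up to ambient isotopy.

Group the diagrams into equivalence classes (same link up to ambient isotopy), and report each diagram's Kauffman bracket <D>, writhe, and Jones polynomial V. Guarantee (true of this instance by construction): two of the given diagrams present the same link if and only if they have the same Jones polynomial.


equivalence classes: {D1, D3} | {D2}
D1 (bracket -A^-12 + A^-8 - A^-4 + 2 - A^4 + A^8; 14 crossings at w = +4): V = q - q^2 + 2q^3 - q^4 + q^5 - q^6
V(D2) = -q^-4 + q^-3 + q^-1  [12 crossings, <D> = A^4 + A^12 - A^16, w = 0]
V(D3) = q - q^2 + 2q^3 - q^4 + q^5 - q^6  [12 crossings, <D> = -A^-12 + A^-8 - A^-4 + 2 - A^4 + A^8, w = +4]
key observation: V(q) takes 2 values over 3 diagrams, fixing the grouping


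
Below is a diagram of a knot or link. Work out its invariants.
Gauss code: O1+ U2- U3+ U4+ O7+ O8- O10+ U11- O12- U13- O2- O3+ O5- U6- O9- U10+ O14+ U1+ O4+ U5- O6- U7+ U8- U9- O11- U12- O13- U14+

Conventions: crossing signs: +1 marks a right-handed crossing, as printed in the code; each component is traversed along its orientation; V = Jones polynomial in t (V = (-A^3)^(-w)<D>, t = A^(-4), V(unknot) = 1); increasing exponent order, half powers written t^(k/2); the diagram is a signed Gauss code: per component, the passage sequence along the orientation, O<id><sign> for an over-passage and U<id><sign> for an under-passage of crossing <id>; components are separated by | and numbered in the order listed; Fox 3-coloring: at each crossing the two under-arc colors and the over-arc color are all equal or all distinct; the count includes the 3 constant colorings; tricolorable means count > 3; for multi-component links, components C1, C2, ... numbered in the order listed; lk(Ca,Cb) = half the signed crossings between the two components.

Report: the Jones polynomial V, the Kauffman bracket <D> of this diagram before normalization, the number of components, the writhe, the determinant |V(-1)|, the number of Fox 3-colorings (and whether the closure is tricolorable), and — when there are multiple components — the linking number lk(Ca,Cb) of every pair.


V(t) = t^-7 - 2t^-6 + 4t^-5 - 7t^-4 + 8t^-3 - 8t^-2 + 8t^-1 - 6 + 4t - 2t^2 + t^3
bracket: A^-18 - 2A^-14 + 4A^-10 - 6A^-6 + 8A^-2 - 8A^2 + 8A^6 - 7A^10 + 4A^14 - 2A^18 + A^22, w = -2
1 component, writhe -2, over 14 crossings
det 51, colorings 9 of 3^14 — tricolorable
observation: |V(-1)| = 51: so tricolorable, since 3 divides 51


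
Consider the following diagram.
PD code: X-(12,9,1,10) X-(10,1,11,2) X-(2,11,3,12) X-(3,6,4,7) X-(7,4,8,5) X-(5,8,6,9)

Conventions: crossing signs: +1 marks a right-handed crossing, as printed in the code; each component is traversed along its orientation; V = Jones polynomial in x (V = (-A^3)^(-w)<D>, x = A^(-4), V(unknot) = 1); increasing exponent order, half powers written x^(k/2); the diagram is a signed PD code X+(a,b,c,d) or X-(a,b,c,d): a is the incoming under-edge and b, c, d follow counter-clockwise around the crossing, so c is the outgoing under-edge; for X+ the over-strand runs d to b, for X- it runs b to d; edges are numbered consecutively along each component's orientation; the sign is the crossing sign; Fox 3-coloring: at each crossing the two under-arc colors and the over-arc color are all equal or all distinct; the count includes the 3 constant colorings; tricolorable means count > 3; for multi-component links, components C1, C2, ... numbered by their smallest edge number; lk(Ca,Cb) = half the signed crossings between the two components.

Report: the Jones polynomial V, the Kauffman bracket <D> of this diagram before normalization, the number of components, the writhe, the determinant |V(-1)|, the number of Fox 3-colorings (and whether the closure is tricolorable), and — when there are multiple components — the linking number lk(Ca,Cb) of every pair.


V(x) = x^-8 - 2x^-7 + x^-6 - 2x^-5 + 2x^-4 + x^-2
bracket: A^-10 + 2A^-2 - 2A^2 + A^6 - 2A^10 + A^14, w = -6
1 component, writhe -6, over 6 crossings
det 9, colorings 27 of 3^6 — tricolorable
observation: w = -6 shifts under R1 moves; the (-A^3)^(6) factor cancels that in V


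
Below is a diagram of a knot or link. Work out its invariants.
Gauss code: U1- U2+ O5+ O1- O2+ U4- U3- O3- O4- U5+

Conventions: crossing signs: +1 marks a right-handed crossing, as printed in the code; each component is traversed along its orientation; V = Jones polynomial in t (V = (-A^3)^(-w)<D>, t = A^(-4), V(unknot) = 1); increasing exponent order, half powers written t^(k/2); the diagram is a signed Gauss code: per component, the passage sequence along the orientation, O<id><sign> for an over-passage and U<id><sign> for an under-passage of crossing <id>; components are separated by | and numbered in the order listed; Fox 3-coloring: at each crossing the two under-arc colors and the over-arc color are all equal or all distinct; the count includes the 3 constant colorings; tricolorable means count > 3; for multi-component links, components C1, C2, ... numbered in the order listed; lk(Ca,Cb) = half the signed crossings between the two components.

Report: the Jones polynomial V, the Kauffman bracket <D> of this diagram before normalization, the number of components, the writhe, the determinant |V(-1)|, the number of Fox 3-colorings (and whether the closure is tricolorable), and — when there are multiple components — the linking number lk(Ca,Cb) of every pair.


Jones polynomial: V(t) = 1
<D> = -A^-3; writhe -1
components 1, writhe -1 (5 crossings)
3-colorings: 3 of 3^5, det 1 — not tricolorable
note: w = -1 (over 5 crossings) is diagram-only; (-A^3)^(1) removes it from V


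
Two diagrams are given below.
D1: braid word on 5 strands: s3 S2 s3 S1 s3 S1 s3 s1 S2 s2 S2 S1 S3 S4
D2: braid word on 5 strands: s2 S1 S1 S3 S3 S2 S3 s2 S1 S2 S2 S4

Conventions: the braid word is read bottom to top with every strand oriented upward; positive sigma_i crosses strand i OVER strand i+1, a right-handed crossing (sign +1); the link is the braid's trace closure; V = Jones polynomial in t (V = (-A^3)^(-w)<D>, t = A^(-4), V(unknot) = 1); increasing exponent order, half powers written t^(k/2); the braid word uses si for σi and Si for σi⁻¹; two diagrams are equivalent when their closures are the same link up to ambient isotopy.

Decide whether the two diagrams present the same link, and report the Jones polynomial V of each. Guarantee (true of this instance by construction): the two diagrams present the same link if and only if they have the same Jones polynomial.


same link: no
V(D1) = -t^-3 + t^-2 - t^-1 + 3 - t + t^2 - t^3  [14 crossings, <D> = -A^-18 + A^-14 - A^-10 + 3A^-6 - A^-2 + A^2 - A^6, w = -2]
V(D2) = -t^-7 + t^-6 - t^-5 + t^-4 + t^-2  (w -8, c 12, <D> = A^-16 + A^-8 - A^-4 + 1 - A^4)
note: 2 classes among 2 diagrams; unequal V(t) rules out equality


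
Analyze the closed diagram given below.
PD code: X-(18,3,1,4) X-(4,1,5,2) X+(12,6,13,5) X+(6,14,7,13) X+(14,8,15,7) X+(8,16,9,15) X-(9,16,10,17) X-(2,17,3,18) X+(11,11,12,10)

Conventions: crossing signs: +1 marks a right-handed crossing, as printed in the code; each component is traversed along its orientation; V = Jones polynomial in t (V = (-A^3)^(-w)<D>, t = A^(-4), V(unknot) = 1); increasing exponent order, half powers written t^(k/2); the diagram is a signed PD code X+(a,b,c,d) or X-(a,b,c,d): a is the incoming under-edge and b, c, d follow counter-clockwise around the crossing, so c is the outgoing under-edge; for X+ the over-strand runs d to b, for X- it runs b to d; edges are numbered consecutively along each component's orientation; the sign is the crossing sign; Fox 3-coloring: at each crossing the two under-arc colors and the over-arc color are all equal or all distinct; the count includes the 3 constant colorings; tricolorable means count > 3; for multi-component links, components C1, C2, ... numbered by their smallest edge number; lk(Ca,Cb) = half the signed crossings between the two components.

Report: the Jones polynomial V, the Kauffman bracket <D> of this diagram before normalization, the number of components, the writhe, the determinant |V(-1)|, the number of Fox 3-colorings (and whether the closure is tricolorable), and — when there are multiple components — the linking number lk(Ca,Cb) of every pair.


V(t) = -t^-3 + t^-2 - t^-1 + 3 - t + t^2 - t^3
bracket: A^-9 - A^-5 + A^-1 - 3A^3 + A^7 - A^11 + A^15, w = +1
1 component, writhe +1, over 9 crossings
det 9, colorings 27 of 3^9 — tricolorable
observation: w = +1 (over 9 crossings) is diagram-only; (-A^3)^(-1) removes it from V


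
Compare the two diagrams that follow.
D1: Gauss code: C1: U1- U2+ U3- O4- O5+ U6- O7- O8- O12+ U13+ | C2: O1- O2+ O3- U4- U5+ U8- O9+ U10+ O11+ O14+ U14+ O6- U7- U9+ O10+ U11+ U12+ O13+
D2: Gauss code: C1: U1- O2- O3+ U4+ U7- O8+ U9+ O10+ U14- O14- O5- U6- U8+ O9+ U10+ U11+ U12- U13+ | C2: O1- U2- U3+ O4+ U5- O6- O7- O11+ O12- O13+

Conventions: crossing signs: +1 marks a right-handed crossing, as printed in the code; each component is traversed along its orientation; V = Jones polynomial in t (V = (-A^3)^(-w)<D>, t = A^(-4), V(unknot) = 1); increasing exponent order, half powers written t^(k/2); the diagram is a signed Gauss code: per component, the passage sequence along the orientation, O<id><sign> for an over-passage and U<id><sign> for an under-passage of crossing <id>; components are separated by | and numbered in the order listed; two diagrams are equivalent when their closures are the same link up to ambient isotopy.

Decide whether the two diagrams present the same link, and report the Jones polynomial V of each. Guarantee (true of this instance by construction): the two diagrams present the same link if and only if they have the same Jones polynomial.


equivalent: yes
D1 (bracket A^-8 - A^-4 + 1 - 2A^4 - A^12; 14 crossings at w = +2): V = -t^(-3/2) - 2t^(1/2) + t^(3/2) - t^(5/2) + t^(7/2)
V(D2) = -t^(-3/2) - 2t^(1/2) + t^(3/2) - t^(5/2) + t^(7/2)  [14 crossings, <D> = A^-14 - A^-10 + A^-6 - 2A^-2 - A^6, w = 0]
observation: Reidemeister moves carry D1 (14 crossings) to D2 (14)


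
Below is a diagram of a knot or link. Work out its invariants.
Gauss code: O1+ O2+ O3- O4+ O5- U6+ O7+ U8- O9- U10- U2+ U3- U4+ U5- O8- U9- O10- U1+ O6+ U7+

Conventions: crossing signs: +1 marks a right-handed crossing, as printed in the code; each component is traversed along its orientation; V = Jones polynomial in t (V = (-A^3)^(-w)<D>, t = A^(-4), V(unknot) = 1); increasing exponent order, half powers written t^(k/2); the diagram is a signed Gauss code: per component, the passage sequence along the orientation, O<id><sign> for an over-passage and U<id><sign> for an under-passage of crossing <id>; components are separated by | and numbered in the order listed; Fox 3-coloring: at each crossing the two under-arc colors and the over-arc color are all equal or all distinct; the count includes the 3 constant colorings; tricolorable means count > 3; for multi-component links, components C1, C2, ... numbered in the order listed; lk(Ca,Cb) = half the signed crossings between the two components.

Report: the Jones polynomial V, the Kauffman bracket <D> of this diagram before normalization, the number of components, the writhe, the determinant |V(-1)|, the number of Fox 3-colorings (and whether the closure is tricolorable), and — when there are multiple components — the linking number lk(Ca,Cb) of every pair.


V = -t^-3 + t^-2 - t^-1 + 3 - t + t^2 - t^3
<D> = -A^-12 + A^-8 - A^-4 + 3 - A^4 + A^8 - A^12 (w = 0)
1 component over 10 crossings, w = 0
27 Fox colorings among 3^10, |V(-1)| = 9: tricolorable
why: det 9 = |V(-1)|; divisible by 3, so tricolorable


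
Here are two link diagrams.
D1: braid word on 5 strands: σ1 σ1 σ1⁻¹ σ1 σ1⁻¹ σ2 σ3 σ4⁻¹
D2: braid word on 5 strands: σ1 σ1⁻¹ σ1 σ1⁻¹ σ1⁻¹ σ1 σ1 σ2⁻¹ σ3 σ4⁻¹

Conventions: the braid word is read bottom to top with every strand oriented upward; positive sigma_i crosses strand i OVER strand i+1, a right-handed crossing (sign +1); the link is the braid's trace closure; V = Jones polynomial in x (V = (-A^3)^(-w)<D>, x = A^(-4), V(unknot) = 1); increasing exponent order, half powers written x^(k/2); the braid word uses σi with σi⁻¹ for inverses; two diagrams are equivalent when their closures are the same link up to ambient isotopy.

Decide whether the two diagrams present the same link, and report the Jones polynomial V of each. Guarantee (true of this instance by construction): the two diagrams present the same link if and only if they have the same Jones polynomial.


equivalent: yes
V(D1) = 1  (w +2, c 8, <D> = A^6)
V(D2) = 1  [10 crossings, <D> = 1, w = 0]
key observation: from 8 to 10 crossings by R-moves: one link, two diagrams


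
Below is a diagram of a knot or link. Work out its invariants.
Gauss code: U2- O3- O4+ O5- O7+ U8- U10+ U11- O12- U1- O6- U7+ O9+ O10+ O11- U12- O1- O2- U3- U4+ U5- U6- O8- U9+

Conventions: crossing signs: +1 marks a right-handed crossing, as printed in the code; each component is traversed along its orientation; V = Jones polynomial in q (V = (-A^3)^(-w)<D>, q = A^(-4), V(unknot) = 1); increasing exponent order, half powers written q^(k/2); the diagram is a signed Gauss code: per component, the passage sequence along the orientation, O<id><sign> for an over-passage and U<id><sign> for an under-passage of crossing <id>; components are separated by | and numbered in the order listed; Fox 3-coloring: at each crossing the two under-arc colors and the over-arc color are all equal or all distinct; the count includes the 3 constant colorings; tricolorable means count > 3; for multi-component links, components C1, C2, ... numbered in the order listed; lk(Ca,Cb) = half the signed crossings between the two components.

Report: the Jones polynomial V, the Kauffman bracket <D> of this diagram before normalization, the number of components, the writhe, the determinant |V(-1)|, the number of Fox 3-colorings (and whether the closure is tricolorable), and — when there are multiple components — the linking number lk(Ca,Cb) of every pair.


V(q) = q^-7 - 2q^-6 + 2q^-5 - 3q^-4 + 3q^-3 - 2q^-2 + 2q^-1
bracket: 2A^-8 - 2A^-4 + 3 - 3A^4 + 2A^8 - 2A^12 + A^16, w = -4
1 component, writhe -4, over 12 crossings
det 15, colorings 9 of 3^12 — tricolorable
observation: w = -4 (over 12 crossings) is diagram-only; (-A^3)^(4) removes it from V


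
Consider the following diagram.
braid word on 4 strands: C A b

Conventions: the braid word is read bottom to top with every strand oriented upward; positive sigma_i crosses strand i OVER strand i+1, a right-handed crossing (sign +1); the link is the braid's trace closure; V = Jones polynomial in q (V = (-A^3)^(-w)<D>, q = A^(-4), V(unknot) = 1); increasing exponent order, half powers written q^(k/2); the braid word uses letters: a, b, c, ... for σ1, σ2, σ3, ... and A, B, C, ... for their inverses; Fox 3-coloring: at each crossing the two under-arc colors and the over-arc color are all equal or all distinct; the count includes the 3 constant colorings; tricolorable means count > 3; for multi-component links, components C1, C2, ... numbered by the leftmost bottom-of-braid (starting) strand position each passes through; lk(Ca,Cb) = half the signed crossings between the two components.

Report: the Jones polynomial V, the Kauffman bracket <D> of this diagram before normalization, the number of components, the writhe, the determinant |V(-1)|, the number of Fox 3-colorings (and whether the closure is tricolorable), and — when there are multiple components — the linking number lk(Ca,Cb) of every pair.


V = 1
<D> = -A^-3 (w = -1)
1 component over 3 crossings, w = -1
3 Fox colorings among 3^3, |V(-1)| = 1: not tricolorable
why: det 1 = |V(-1)|; not divisible by 3, so not tricolorable


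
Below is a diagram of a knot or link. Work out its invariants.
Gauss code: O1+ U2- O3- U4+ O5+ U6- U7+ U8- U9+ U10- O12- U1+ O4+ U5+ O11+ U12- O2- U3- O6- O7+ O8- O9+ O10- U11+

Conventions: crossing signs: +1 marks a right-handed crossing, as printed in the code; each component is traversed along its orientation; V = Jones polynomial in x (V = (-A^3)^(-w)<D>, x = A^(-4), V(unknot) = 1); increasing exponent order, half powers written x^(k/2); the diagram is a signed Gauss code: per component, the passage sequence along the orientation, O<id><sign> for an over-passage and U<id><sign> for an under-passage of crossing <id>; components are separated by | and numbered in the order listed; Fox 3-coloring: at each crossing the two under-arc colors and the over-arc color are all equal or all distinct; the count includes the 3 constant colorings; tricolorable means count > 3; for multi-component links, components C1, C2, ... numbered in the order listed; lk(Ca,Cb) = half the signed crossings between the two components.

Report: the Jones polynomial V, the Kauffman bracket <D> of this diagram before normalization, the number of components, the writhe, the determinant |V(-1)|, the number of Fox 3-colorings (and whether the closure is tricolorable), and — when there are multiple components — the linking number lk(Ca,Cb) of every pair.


Jones polynomial: V(x) = x^-4 - 3x^-3 + 5x^-2 - 6x^-1 + 7 - 6x + 5x^2 - 3x^3 + x^4
<D> = A^-16 - 3A^-12 + 5A^-8 - 6A^-4 + 7 - 6A^4 + 5A^8 - 3A^12 + A^16; writhe 0
components 1, writhe 0 (12 crossings)
3-colorings: 3 of 3^12, det 37 — not tricolorable
note: V spans 8 powers of x: at least 8 crossings in any diagram


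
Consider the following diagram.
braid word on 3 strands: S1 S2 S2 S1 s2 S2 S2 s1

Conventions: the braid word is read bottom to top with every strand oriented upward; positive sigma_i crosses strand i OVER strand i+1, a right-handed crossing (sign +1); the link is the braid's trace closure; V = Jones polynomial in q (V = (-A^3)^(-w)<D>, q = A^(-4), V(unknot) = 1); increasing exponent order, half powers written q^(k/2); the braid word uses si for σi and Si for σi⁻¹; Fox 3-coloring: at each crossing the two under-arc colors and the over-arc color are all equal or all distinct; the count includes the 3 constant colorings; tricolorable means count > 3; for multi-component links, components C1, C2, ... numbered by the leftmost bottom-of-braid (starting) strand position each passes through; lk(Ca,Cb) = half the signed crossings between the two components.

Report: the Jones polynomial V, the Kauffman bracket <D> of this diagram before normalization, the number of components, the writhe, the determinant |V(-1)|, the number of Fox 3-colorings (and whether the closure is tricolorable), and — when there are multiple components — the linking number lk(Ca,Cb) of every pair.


V(q) = -q^-4 + q^-3 + q^-1
bracket: A^-8 + 1 - A^4, w = -4
1 component, writhe -4, over 8 crossings
det 3, colorings 9 of 3^8 — tricolorable
observation: |V(-1)| = 3: so tricolorable, since 3 divides 3


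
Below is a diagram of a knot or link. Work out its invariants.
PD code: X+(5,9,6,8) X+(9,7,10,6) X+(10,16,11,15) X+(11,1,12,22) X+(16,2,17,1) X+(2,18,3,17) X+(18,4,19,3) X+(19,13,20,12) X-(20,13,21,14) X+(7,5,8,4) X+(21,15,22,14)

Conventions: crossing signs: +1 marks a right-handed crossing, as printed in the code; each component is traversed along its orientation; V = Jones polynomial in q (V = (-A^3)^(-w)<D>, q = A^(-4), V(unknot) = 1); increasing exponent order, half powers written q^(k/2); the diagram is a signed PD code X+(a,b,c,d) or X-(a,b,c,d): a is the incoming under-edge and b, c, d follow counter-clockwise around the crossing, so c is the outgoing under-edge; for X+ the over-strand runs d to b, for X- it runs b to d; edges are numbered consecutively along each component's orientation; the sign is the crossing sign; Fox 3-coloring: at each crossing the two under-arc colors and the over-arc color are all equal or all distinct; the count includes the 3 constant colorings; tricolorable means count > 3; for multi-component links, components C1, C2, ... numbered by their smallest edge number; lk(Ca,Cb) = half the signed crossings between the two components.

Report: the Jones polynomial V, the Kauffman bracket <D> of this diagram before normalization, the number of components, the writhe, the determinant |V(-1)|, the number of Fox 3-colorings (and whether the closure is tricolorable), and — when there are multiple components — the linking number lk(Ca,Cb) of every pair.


V(q) = q^3 + 2q^5 - 2q^6 + 2q^7 - 3q^8 + 2q^9 - 2q^10 + q^11
bracket: -A^-17 + 2A^-13 - 2A^-9 + 3A^-5 - 2A^-1 + 2A^3 - 2A^7 - A^15, w = +9
1 component, writhe +9, over 11 crossings
det 15, colorings 9 of 3^11 — tricolorable
observation: V spans 8 powers of q: at least 8 crossings in any diagram


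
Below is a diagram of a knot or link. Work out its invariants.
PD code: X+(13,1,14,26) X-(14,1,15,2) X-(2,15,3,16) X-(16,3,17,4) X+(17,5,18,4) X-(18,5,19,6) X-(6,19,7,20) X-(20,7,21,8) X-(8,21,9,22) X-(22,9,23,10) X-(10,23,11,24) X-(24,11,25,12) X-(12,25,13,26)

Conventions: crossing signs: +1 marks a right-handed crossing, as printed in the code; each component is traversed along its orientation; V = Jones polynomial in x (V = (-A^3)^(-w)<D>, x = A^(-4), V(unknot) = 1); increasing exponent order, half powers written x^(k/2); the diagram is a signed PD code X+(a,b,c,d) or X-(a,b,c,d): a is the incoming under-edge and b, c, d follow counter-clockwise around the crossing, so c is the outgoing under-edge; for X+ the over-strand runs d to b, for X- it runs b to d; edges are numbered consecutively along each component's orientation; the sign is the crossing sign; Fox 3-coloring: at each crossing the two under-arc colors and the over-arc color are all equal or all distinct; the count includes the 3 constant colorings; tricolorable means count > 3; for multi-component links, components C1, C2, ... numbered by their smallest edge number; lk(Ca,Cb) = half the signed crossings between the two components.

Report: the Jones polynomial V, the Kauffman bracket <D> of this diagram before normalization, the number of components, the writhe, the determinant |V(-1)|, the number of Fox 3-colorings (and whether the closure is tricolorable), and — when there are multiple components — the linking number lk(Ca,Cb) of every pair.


V(x) = -x^-13 + x^-12 - x^-11 + x^-10 - x^-9 + x^-8 - x^-7 + x^-6 + x^-4
bracket: -A^-11 - A^-3 + A - A^5 + A^9 - A^13 + A^17 - A^21 + A^25, w = -9
1 component, writhe -9, over 13 crossings
det 9, colorings 9 of 3^13 — tricolorable
observation: w = -9 (over 13 crossings) is diagram-only; (-A^3)^(9) removes it from V


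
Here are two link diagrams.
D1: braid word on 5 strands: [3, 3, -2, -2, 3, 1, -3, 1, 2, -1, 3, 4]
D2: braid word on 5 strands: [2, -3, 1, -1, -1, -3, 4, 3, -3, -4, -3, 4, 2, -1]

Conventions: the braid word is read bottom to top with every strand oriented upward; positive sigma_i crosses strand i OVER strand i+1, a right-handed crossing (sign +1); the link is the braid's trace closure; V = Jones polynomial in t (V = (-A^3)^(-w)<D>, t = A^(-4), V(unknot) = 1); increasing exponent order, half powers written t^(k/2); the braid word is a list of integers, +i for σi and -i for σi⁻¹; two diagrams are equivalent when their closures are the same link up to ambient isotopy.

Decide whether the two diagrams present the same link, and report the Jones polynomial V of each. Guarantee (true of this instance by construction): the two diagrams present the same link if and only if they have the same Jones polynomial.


same link: no
V(D1) = t^-1 - 1 + 2t - 3t^2 + 3t^3 - 2t^4 + 2t^5 - t^6  [12 crossings, <D> = -A^-12 + 2A^-8 - 2A^-4 + 3 - 3A^4 + 2A^8 - A^12 + A^16, w = +4]
V(D2) = -t^-6 + 2t^-5 - 2t^-4 + 3t^-3 - 3t^-2 + 2t^-1 - 1 + t  (w -2, c 14, <D> = A^-10 - A^-6 + 2A^-2 - 3A^2 + 3A^6 - 2A^10 + 2A^14 - A^18)
note: 2 values of V(t) split the 2 diagrams


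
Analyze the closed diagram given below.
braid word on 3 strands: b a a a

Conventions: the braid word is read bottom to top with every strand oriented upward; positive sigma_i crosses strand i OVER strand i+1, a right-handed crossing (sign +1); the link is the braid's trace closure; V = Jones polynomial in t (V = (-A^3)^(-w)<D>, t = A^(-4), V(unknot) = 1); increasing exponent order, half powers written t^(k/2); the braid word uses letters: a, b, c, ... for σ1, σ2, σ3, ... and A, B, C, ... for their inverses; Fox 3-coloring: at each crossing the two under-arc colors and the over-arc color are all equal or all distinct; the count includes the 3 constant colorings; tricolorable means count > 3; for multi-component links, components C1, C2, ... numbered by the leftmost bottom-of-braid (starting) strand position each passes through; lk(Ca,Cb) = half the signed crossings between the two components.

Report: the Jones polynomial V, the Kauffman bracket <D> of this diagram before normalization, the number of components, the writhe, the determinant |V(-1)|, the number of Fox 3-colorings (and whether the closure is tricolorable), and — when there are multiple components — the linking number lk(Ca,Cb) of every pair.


Jones polynomial: V(t) = t + t^3 - t^4
<D> = -A^-4 + 1 + A^8; writhe +4
components 1, writhe +4 (4 crossings)
3-colorings: 9 of 3^4, det 3 — tricolorable
note: w = +4 (over 4 crossings) is diagram-only; (-A^3)^(-4) removes it from V
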